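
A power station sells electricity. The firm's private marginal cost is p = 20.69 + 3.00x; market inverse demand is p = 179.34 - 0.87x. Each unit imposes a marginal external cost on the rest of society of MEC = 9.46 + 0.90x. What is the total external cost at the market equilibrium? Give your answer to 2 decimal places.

1144.07

Market equilibrium (private): 20.69 + 3.00x = 179.34 - 0.87x → x_m = 40.9948.
Total external cost = ∫₀^{x_m} (9.46 + 0.90x) dx = 9.46×40.9948 + ½×0.90×40.9948² = 1144.0689.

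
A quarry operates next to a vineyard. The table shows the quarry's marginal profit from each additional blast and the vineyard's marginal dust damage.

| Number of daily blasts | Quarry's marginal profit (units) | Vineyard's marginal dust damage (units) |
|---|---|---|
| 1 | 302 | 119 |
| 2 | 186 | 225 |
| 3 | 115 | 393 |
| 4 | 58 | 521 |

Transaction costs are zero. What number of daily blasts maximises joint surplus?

Bargaining reaches the level where marginal profit last exceeds marginal dust damage.
That holds through level 1 (302 ≥ 119) but not at 2 (186 < 225).

1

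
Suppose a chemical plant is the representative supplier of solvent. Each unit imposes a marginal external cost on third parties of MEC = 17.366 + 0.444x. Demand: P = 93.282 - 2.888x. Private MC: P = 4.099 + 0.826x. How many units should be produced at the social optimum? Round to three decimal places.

Social marginal cost = private MC + MEC = 21.465 + 1.270x.
Set SMC = demand: 21.465 + 1.270x = 93.282 - 2.888x → x* = 17.2720.

x* = 17.272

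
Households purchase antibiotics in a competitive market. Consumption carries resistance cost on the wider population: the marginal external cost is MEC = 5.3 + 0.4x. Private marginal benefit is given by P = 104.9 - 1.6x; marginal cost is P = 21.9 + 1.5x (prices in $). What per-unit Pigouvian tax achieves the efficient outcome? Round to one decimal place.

tax = $14.2 per unit

Social marginal benefit = demand − MEC = 99.6 - 2.0x.
Set SMB = MC: 99.6 - 2.0x = 21.9 + 1.5x → x* = 22.2000.
The Pigouvian tax equals MEC at x*: 5.3 + 0.4×22.2000 = 14.1800.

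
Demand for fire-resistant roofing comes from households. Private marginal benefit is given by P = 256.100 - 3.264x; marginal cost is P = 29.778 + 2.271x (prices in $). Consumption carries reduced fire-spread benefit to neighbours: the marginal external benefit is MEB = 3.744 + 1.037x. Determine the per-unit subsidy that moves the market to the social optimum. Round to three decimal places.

subsidy = $56.785 per unit

Social marginal benefit = demand + MEB = 259.844 - 2.227x.
Set SMB = MC: 259.844 - 2.227x = 29.778 + 2.271x → x* = 51.1485.
The Pigouvian subsidy equals MEB at x*: 3.744 + 1.037×51.1485 = 56.7850.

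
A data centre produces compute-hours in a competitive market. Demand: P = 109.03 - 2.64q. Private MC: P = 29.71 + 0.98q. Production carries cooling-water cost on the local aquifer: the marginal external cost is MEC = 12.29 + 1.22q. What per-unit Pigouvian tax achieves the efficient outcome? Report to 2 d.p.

tax = 29.19 per unit

Social marginal cost = private MC + MEC = 42.00 + 2.20q.
Set SMC = demand: 42.00 + 2.20q = 109.03 - 2.64q → q* = 13.8492.
The Pigouvian tax equals MEC at q*: 12.29 + 1.22×13.8492 = 29.1860.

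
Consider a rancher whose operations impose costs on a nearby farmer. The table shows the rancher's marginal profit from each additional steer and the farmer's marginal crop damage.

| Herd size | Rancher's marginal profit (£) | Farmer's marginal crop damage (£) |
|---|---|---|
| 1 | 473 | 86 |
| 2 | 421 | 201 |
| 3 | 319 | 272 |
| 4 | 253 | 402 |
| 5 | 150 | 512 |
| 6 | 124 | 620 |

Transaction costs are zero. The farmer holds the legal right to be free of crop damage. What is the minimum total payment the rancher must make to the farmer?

Efficient level: marginal profit ≥ marginal crop damage through level 3, so k* = 3.
With the farmer holding the right, the rancher must at least compensate total damage at k*: 86 + 201 + 272 = 559.

£559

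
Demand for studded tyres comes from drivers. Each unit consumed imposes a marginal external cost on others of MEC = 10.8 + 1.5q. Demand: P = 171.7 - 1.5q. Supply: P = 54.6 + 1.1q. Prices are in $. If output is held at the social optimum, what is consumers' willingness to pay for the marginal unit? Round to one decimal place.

P = $132.8

Social marginal benefit = demand − MEC = 160.9 - 3.0q.
Set SMB = MC: 160.9 - 3.0q = 54.6 + 1.1q → q* = 25.9268.
Consumer price on the demand curve at q*: 171.7 − 1.5×25.9268 = 132.8098.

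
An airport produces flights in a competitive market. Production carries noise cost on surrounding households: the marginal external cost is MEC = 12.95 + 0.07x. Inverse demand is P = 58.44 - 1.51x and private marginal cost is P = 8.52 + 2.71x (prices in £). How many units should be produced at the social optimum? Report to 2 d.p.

Social marginal cost = private MC + MEC = 21.47 + 2.78x.
Set SMC = demand: 21.47 + 2.78x = 58.44 - 1.51x → x* = 8.6177.

x* = 8.62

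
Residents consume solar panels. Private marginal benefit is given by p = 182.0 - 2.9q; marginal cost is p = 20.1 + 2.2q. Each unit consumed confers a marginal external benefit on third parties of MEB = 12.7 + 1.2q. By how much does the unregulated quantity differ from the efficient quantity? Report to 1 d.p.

Market equilibrium (private): 20.1 + 2.2q = 182.0 - 2.9q → q_m = 31.7451.
Social marginal benefit = demand + MEB = 194.7 - 1.7q.
Set SMB = MC: 194.7 - 1.7q = 20.1 + 2.2q → q* = 44.7692.
Gap = |31.7451 − 44.7692| = 13.0241.

13.0 units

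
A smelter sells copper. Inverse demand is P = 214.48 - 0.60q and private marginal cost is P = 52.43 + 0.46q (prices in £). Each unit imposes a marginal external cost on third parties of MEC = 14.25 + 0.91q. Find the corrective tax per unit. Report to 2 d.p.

tax = £82.52 per unit

Social marginal cost = private MC + MEC = 66.68 + 1.37q.
Set SMC = demand: 66.68 + 1.37q = 214.48 - 0.60q → q* = 75.0254.
The Pigouvian tax equals MEC at q*: 14.25 + 0.91×75.0254 = 82.5231.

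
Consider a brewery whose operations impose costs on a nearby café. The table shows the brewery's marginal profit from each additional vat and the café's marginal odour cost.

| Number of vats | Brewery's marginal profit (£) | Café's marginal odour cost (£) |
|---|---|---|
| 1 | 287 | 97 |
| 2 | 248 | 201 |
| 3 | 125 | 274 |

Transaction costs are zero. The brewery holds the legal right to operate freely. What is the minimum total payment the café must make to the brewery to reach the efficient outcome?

£125

Left alone the brewery would choose level 3 (marginal profit stays positive).
Efficient level: k* = 2 (marginal profit ≥ marginal odour cost through 2).
The café must at least cover the brewery's forgone profit from cutting 3→2: 125 = 125.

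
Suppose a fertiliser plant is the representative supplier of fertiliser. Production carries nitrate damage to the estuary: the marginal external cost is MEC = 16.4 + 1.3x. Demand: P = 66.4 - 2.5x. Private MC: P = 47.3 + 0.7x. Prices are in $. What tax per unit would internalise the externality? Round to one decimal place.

tax = $17.2 per unit

Social marginal cost = private MC + MEC = 63.7 + 2.0x.
Set SMC = demand: 63.7 + 2.0x = 66.4 - 2.5x → x* = 0.6000.
The Pigouvian tax equals MEC at x*: 16.4 + 1.3×0.6000 = 17.1800.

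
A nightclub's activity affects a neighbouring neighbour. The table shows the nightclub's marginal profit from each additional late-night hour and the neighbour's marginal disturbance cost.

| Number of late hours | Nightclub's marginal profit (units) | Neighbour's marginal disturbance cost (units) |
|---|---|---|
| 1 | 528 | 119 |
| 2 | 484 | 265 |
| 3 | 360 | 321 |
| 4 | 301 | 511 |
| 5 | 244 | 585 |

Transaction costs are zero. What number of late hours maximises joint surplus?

Bargaining reaches the level where marginal profit last exceeds marginal disturbance cost.
That holds through level 3 (360 ≥ 321) but not at 4 (301 < 511).

3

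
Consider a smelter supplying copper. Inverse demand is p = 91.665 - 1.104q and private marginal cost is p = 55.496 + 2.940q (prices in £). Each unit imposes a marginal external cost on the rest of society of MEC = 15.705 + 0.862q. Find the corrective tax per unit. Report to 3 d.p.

Social marginal cost = private MC + MEC = 71.201 + 3.802q.
Set SMC = demand: 71.201 + 3.802q = 91.665 - 1.104q → q* = 4.1712.
The Pigouvian tax equals MEC at q*: 15.705 + 0.862×4.1712 = 19.3006.

tax = £19.301 per unit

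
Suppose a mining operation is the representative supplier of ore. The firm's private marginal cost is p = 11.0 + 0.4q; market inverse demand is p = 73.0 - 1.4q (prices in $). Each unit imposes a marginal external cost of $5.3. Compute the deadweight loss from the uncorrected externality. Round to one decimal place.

Market equilibrium (private): 11.0 + 0.4q = 73.0 - 1.4q → q_m = 34.4444.
Social marginal cost = private MC + MEC = 16.3 + 0.4q.
Set SMC = demand: 16.3 + 0.4q = 73.0 - 1.4q → q* = 31.5000.
The welfare-loss triangle has base |q_m − q*| and height MEC(q_m) (the vertical gap between SMC and demand is zero at q* and MEC at q_m).
DWL = ½ × 2.9444 × 5.3000 = 7.8027.

DWL = $7.8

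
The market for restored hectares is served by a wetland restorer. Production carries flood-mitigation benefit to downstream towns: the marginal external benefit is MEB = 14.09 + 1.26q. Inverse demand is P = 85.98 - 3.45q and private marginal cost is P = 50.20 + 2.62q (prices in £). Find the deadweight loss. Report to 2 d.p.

DWL = £48.13

Market equilibrium (private): 50.20 + 2.62q = 85.98 - 3.45q → q_m = 5.8946.
Social marginal cost = private MC − MEB = 36.11 + 1.36q.
Set SMC = demand: 36.11 + 1.36q = 85.98 - 3.45q → q* = 10.3680.
Between q* and q_m the wedge demand − SMC runs linearly from 0 to MEB(q_m), so the loss is a triangle.
DWL = ½ × 4.4734 × 21.5171 = 48.1273.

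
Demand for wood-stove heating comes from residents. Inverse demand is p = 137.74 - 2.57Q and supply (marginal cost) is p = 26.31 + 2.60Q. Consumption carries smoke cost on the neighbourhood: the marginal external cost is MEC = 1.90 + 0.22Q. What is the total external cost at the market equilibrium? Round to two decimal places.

92.05

Market equilibrium (private): 26.31 + 2.60Q = 137.74 - 2.57Q → Q_m = 21.5532.
Total external cost = ∫₀^{Q_m} (1.90 + 0.22Q) dQ = 1.90×21.5532 + ½×0.22×21.5532² = 92.0505.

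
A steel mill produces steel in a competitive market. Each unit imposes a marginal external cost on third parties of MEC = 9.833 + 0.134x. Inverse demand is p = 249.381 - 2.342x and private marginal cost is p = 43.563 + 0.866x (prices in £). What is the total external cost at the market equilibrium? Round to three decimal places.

Market equilibrium (private): 43.563 + 0.866x = 249.381 - 2.342x → x_m = 64.1577.
Total external cost = ∫₀^{x_m} (9.833 + 0.134x) dx = 9.833×64.1577 + ½×0.134×64.1577² = 906.6488.

£906.649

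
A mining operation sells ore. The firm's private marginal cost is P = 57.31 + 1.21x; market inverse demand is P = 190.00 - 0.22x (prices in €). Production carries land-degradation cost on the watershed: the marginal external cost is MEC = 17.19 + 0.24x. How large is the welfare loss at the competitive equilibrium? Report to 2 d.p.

Market equilibrium (private): 57.31 + 1.21x = 190.00 - 0.22x → x_m = 92.7902.
Social marginal cost = private MC + MEC = 74.50 + 1.45x.
Set SMC = demand: 74.50 + 1.45x = 190.00 - 0.22x → x* = 69.1617.
Between x* and x_m the wedge SMC − demand runs linearly from 0 to MEC(x_m), so the loss is a triangle.
DWL = ½ × 23.6285 × 39.4597 = 466.1868.

DWL = €466.19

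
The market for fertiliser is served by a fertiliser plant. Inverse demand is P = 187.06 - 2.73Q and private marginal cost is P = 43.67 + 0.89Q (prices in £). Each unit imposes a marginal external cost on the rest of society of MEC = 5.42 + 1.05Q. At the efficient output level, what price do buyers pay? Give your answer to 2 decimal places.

P = £106.41

Social marginal cost = private MC + MEC = 49.09 + 1.94Q.
Set SMC = demand: 49.09 + 1.94Q = 187.06 - 2.73Q → Q* = 29.5439.
Consumer price on the demand curve at Q*: 187.06 − 2.73×29.5439 = 106.4052.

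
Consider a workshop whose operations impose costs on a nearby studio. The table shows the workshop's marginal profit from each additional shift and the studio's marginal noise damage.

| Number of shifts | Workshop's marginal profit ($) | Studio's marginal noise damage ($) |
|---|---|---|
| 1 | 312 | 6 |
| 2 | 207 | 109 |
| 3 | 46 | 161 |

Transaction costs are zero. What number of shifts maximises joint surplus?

Bargaining reaches the level where marginal profit last exceeds marginal noise damage.
That holds through level 2 (207 ≥ 109) but not at 3 (46 < 161).

2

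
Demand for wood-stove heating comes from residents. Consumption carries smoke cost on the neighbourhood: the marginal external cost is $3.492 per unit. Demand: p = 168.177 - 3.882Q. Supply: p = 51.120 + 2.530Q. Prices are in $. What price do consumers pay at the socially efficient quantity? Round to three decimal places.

Social marginal benefit = demand − MEC = 164.685 - 3.882Q.
Set SMB = MC: 164.685 - 3.882Q = 51.120 + 2.530Q → Q* = 17.7113.
Consumer price on the demand curve at Q*: 168.177 − 3.882×17.7113 = 99.4217.

P = $99.422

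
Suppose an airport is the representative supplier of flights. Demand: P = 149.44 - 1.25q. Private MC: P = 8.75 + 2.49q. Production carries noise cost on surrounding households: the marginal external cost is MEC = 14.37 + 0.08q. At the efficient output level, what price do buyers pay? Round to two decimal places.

Social marginal cost = private MC + MEC = 23.12 + 2.57q.
Set SMC = demand: 23.12 + 2.57q = 149.44 - 1.25q → q* = 33.0681.
Consumer price on the demand curve at q*: 149.44 − 1.25×33.0681 = 108.1049.

P = 108.10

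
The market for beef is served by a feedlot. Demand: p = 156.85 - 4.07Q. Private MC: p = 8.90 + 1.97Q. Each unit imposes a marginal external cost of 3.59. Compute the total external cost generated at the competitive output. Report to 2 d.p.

Market equilibrium (private): 8.90 + 1.97Q = 156.85 - 4.07Q → Q_m = 24.4950.
Total external cost = MEC × Q_m = 3.59 × 24.4950 = 87.9371.

87.94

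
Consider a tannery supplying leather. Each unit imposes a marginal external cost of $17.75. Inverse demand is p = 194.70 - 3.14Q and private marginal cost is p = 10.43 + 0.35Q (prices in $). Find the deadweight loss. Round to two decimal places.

DWL = $45.14

Market equilibrium (private): 10.43 + 0.35Q = 194.70 - 3.14Q → Q_m = 52.7994.
Social marginal cost = private MC + MEC = 28.18 + 0.35Q.
Set SMC = demand: 28.18 + 0.35Q = 194.70 - 3.14Q → Q* = 47.7135.
The loss is the area between SMC and demand from Q* to Q_m; with linear curves that's a triangle of height MEC(Q_m).
DWL = ½ × 5.0859 × 17.7500 = 45.1374.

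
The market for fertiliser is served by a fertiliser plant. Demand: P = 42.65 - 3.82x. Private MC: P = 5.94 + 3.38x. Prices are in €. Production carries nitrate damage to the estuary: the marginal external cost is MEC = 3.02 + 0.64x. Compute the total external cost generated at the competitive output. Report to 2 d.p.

€23.72

Market equilibrium (private): 5.94 + 3.38x = 42.65 - 3.82x → x_m = 5.0986.
Total external cost = ∫₀^{x_m} (3.02 + 0.64x) dx = 3.02×5.0986 + ½×0.64×5.0986² = 23.7164.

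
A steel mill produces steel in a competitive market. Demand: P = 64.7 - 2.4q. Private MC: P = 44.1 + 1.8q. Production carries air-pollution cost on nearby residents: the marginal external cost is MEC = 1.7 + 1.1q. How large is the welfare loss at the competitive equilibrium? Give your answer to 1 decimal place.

Market equilibrium (private): 44.1 + 1.8q = 64.7 - 2.4q → q_m = 4.9048.
Social marginal cost = private MC + MEC = 45.8 + 2.9q.
Set SMC = demand: 45.8 + 2.9q = 64.7 - 2.4q → q* = 3.5660.
The loss is the area between SMC and demand from q* to q_m; with linear curves that's a triangle of height MEC(q_m).
DWL = ½ × 1.3388 × 7.0952 = 4.7495.

DWL = 4.7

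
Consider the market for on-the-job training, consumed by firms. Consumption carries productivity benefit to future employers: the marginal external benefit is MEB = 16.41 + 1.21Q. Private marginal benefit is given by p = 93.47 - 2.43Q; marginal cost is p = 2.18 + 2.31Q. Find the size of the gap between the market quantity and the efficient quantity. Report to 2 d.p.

11.25 units

Market equilibrium (private): 2.18 + 2.31Q = 93.47 - 2.43Q → Q_m = 19.2595.
Social marginal benefit = demand + MEB = 109.88 - 1.22Q.
Set SMB = MC: 109.88 - 1.22Q = 2.18 + 2.31Q → Q* = 30.5099.
Gap = |19.2595 − 30.5099| = 11.2504.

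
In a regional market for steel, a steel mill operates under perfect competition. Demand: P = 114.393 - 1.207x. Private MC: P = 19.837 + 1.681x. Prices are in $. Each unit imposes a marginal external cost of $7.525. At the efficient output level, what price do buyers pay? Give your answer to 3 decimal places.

P = $78.020

Social marginal cost = private MC + MEC = 27.362 + 1.681x.
Set SMC = demand: 27.362 + 1.681x = 114.393 - 1.207x → x* = 30.1354.
Consumer price on the demand curve at x*: 114.393 − 1.207×30.1354 = 78.0196.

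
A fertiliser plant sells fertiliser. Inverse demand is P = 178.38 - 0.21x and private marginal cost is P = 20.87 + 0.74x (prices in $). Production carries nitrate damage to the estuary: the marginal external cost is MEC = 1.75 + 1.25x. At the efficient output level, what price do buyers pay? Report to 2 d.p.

Social marginal cost = private MC + MEC = 22.62 + 1.99x.
Set SMC = demand: 22.62 + 1.99x = 178.38 - 0.21x → x* = 70.8000.
Consumer price on the demand curve at x*: 178.38 − 0.21×70.8000 = 163.5120.

P = $163.51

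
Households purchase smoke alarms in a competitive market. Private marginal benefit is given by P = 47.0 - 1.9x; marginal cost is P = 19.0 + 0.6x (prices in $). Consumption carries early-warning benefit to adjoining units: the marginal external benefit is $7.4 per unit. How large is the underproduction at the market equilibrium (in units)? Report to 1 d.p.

Market equilibrium (private): 19.0 + 0.6x = 47.0 - 1.9x → x_m = 11.2000.
Social marginal benefit = demand + MEB = 54.4 - 1.9x.
Set SMB = MC: 54.4 - 1.9x = 19.0 + 0.6x → x* = 14.1600.
Gap = |11.2000 − 14.1600| = 2.9600.

3.0 units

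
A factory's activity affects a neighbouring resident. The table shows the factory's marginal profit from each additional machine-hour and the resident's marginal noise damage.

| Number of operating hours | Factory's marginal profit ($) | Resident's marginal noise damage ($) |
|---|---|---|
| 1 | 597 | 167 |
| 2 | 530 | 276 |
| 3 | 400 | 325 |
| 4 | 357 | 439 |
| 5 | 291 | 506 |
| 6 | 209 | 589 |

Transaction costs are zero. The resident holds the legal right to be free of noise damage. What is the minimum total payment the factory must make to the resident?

Efficient level: marginal profit ≥ marginal noise damage through level 3, so k* = 3.
With the resident holding the right, the factory must at least compensate total damage at k*: 167 + 276 + 325 = 768.

$768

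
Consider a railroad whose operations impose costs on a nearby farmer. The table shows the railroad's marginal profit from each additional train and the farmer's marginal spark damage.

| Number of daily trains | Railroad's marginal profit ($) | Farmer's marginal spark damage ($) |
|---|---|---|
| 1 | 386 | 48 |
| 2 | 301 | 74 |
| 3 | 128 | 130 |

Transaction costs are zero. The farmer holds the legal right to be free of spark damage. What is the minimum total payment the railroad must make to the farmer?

Efficient level: marginal profit ≥ marginal spark damage through level 2, so k* = 2.
With the farmer holding the right, the railroad must at least compensate total damage at k*: 48 + 74 = 122.

$122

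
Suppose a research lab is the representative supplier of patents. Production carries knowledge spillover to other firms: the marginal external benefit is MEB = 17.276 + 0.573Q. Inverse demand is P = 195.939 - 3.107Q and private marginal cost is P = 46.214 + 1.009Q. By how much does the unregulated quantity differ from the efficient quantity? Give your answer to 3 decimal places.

Market equilibrium (private): 46.214 + 1.009Q = 195.939 - 3.107Q → Q_m = 36.3763.
Social marginal cost = private MC − MEB = 28.938 + 0.436Q.
Set SMC = demand: 28.938 + 0.436Q = 195.939 - 3.107Q → Q* = 47.1355.
Gap = |36.3763 − 47.1355| = 10.7592.

10.759 units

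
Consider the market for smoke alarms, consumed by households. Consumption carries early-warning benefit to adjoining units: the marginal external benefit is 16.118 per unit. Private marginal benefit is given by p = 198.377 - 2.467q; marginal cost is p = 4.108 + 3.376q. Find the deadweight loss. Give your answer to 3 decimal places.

Market equilibrium (private): 4.108 + 3.376q = 198.377 - 2.467q → q_m = 33.2482.
Social marginal benefit = demand + MEB = 214.495 - 2.467q.
Set SMB = MC: 214.495 - 2.467q = 4.108 + 3.376q → q* = 36.0067.
The welfare-loss triangle has base |q_m − q*| and height MEB(q_m) (the vertical gap between SMB and MC is zero at q* and MEB at q_m).
DWL = ½ × 2.7585 × 16.1180 = 22.2308.

DWL = 22.231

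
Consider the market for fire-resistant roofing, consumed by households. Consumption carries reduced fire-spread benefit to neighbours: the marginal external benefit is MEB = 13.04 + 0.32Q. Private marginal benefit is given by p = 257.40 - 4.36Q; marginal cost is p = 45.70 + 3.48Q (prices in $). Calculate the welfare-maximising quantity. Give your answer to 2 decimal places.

Q* = 29.89

Social marginal benefit = demand + MEB = 270.44 - 4.04Q.
Set SMB = MC: 270.44 - 4.04Q = 45.70 + 3.48Q → Q* = 29.8856.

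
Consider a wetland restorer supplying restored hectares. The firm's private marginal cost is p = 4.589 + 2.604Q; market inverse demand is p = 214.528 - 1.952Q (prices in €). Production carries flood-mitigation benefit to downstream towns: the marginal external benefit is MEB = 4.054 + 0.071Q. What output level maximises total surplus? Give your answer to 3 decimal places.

Social marginal cost = private MC − MEB = 0.535 + 2.533Q.
Set SMC = demand: 0.535 + 2.533Q = 214.528 - 1.952Q → Q* = 47.7130.

Q* = 47.713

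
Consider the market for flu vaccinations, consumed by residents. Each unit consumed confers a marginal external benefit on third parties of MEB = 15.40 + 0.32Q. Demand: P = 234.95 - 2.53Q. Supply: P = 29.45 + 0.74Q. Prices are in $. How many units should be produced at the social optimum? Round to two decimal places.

Q* = 74.88

Social marginal benefit = demand + MEB = 250.35 - 2.21Q.
Set SMB = MC: 250.35 - 2.21Q = 29.45 + 0.74Q → Q* = 74.8814.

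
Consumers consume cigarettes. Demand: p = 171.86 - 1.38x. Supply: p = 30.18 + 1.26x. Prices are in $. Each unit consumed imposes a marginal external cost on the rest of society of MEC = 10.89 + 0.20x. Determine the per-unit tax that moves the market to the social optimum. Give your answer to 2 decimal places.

tax = $20.10 per unit

Social marginal benefit = demand − MEC = 160.97 - 1.58x.
Set SMB = MC: 160.97 - 1.58x = 30.18 + 1.26x → x* = 46.0528.
The Pigouvian tax equals MEC at x*: 10.89 + 0.20×46.0528 = 20.1006.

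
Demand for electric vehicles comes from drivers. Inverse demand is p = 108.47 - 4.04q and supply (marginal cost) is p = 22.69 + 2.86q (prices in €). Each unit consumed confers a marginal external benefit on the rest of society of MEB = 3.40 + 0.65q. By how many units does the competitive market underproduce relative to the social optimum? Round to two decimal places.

Market equilibrium (private): 22.69 + 2.86q = 108.47 - 4.04q → q_m = 12.4319.
Social marginal benefit = demand + MEB = 111.87 - 3.39q.
Set SMB = MC: 111.87 - 3.39q = 22.69 + 2.86q → q* = 14.2688.
Gap = |12.4319 − 14.2688| = 1.8369.

1.84 units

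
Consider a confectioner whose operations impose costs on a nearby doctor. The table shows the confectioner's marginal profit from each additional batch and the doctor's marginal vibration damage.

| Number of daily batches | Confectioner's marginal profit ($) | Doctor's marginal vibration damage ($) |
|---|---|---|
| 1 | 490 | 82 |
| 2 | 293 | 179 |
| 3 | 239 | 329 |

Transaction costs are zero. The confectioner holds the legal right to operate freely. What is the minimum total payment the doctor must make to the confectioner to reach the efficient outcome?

$239

Left alone the confectioner would choose level 3 (marginal profit stays positive).
Efficient level: k* = 2 (marginal profit ≥ marginal vibration damage through 2).
The doctor must at least cover the confectioner's forgone profit from cutting 3→2: 239 = 239.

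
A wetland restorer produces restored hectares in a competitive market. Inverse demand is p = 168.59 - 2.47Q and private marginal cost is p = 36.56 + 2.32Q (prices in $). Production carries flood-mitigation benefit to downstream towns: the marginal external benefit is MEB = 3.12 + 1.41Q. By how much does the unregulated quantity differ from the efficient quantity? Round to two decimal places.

12.42 units

Market equilibrium (private): 36.56 + 2.32Q = 168.59 - 2.47Q → Q_m = 27.5637.
Social marginal cost = private MC − MEB = 33.44 + 0.91Q.
Set SMC = demand: 33.44 + 0.91Q = 168.59 - 2.47Q → Q* = 39.9852.
Gap = |27.5637 − 39.9852| = 12.4215.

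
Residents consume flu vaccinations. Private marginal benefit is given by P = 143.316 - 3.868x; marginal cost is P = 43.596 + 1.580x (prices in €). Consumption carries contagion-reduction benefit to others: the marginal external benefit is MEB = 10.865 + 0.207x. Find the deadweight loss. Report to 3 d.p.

Market equilibrium (private): 43.596 + 1.580x = 143.316 - 3.868x → x_m = 18.3040.
Social marginal benefit = demand + MEB = 154.181 - 3.661x.
Set SMB = MC: 154.181 - 3.661x = 43.596 + 1.580x → x* = 21.1000.
Between x* and x_m the wedge SMB − MC runs linearly from 0 to MEB(x_m), so the loss is a triangle.
DWL = ½ × 2.7960 × 14.6539 = 20.4862.

DWL = €20.486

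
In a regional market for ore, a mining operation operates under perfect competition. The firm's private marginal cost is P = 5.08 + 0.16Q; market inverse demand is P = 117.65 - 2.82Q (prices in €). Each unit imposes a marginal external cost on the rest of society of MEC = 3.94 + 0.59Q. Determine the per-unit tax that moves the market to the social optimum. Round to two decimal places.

Social marginal cost = private MC + MEC = 9.02 + 0.75Q.
Set SMC = demand: 9.02 + 0.75Q = 117.65 - 2.82Q → Q* = 30.4286.
The Pigouvian tax equals MEC at Q*: 3.94 + 0.59×30.4286 = 21.8929.

tax = €21.89 per unit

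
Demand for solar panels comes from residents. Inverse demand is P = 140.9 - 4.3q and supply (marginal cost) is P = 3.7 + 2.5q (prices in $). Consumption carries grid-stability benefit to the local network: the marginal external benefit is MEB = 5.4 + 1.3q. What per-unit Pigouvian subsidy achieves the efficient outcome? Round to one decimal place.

Social marginal benefit = demand + MEB = 146.3 - 3.0q.
Set SMB = MC: 146.3 - 3.0q = 3.7 + 2.5q → q* = 25.9273.
The Pigouvian subsidy equals MEB at q*: 5.4 + 1.3×25.9273 = 39.1055.

subsidy = $39.1 per unit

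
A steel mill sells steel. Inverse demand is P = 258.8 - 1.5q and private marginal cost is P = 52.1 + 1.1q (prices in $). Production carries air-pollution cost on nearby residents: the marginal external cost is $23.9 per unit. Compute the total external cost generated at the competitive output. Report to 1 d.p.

$1900.1

Market equilibrium (private): 52.1 + 1.1q = 258.8 - 1.5q → q_m = 79.5000.
Total external cost = MEC × q_m = 23.9 × 79.5000 = 1900.0500.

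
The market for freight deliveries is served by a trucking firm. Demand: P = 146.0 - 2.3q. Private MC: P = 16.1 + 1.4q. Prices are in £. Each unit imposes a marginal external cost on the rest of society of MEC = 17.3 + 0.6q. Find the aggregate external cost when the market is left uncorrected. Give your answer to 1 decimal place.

Market equilibrium (private): 16.1 + 1.4q = 146.0 - 2.3q → q_m = 35.1081.
Total external cost = ∫₀^{q_m} (17.3 + 0.6q) dq = 17.3×35.1081 + ½×0.6×35.1081² = 977.1437.

£977.1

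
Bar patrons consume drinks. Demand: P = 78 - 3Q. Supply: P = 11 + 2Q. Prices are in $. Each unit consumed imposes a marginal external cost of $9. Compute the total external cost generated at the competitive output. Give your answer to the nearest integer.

Market equilibrium (private): 11 + 2Q = 78 - 3Q → Q_m = 13.4000.
Total external cost = MEC × Q_m = 9 × 13.4000 = 120.6000.

$121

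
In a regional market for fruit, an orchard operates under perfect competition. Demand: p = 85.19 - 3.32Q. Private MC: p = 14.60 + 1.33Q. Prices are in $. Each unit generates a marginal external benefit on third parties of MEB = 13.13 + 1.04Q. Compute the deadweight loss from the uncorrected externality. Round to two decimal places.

DWL = $115.82

Market equilibrium (private): 14.60 + 1.33Q = 85.19 - 3.32Q → Q_m = 15.1806.
Social marginal cost = private MC − MEB = 1.47 + 0.29Q.
Set SMC = demand: 1.47 + 0.29Q = 85.19 - 3.32Q → Q* = 23.1911.
The welfare-loss triangle has base |Q_m − Q*| and height MEB(Q_m) (the vertical gap between SMC and demand is zero at Q* and MEB at Q_m).
DWL = ½ × 8.0105 × 28.9179 = 115.8234.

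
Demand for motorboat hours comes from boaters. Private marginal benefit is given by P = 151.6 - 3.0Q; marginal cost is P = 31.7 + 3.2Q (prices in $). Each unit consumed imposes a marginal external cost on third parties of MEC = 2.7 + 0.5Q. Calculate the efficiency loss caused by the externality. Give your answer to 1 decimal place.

DWL = $11.4

Market equilibrium (private): 31.7 + 3.2Q = 151.6 - 3.0Q → Q_m = 19.3387.
Social marginal benefit = demand − MEC = 148.9 - 3.5Q.
Set SMB = MC: 148.9 - 3.5Q = 31.7 + 3.2Q → Q* = 17.4925.
The welfare-loss triangle has base |Q_m − Q*| and height MEC(Q_m) (the vertical gap between SMB and MC is zero at Q* and MEC at Q_m).
DWL = ½ × 1.8462 × 12.3694 = 11.4182.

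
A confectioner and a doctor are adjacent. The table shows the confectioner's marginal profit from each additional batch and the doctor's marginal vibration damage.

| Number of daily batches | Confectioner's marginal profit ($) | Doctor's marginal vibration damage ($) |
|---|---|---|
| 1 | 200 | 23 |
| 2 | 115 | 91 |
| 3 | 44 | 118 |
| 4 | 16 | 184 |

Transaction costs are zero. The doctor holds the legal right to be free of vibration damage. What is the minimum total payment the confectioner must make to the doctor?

$114

Efficient level: marginal profit ≥ marginal vibration damage through level 2, so k* = 2.
With the doctor holding the right, the confectioner must at least compensate total damage at k*: 23 + 91 = 114.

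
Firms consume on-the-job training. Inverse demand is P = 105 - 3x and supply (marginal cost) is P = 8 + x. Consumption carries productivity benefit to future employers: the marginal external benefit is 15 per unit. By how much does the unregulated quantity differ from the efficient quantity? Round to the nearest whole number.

Market equilibrium (private): 8 + x = 105 - 3x → x_m = 24.2500.
Social marginal benefit = demand + MEB = 120 - 3x.
Set SMB = MC: 120 - 3x = 8 + x → x* = 28.0000.
Gap = |24.2500 − 28.0000| = 3.7500.

4 units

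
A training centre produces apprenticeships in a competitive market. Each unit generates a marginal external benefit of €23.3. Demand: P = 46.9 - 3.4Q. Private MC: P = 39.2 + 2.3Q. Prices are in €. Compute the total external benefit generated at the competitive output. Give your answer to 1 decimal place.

€31.5

Market equilibrium (private): 39.2 + 2.3Q = 46.9 - 3.4Q → Q_m = 1.3509.
Total external benefit = MEB × Q_m = 23.3 × 1.3509 = 31.4760.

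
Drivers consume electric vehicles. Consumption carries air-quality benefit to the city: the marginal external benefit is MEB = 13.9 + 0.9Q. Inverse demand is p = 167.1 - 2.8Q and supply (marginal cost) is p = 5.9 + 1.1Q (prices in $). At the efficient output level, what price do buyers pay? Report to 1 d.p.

Social marginal benefit = demand + MEB = 181.0 - 1.9Q.
Set SMB = MC: 181.0 - 1.9Q = 5.9 + 1.1Q → Q* = 58.3667.
Consumer price on the demand curve at Q*: 167.1 − 2.8×58.3667 = 3.6732.

P = $3.7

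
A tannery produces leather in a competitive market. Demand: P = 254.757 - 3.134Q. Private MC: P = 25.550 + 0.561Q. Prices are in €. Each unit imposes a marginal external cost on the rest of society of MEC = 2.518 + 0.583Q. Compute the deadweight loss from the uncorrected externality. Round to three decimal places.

DWL = €174.887

Market equilibrium (private): 25.550 + 0.561Q = 254.757 - 3.134Q → Q_m = 62.0317.
Social marginal cost = private MC + MEC = 28.068 + 1.144Q.
Set SMC = demand: 28.068 + 1.144Q = 254.757 - 3.134Q → Q* = 52.9895.
The welfare-loss triangle has base |Q_m − Q*| and height MEC(Q_m) (the vertical gap between SMC and demand is zero at Q* and MEC at Q_m).
DWL = ½ × 9.0422 × 38.6825 = 174.8875.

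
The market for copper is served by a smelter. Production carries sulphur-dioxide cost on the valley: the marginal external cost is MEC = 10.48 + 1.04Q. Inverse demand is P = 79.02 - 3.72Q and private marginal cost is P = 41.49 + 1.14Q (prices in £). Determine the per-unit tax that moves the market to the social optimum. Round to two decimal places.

tax = £15.25 per unit

Social marginal cost = private MC + MEC = 51.97 + 2.18Q.
Set SMC = demand: 51.97 + 2.18Q = 79.02 - 3.72Q → Q* = 4.5847.
The Pigouvian tax equals MEC at Q*: 10.48 + 1.04×4.5847 = 15.2481.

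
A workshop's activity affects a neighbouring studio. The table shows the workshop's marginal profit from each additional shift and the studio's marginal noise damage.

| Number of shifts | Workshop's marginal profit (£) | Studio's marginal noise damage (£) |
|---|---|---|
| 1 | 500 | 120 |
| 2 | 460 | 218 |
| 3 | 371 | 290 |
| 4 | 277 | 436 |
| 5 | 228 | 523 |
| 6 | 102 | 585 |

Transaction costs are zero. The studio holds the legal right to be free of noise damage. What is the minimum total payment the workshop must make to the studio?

Efficient level: marginal profit ≥ marginal noise damage through level 3, so k* = 3.
With the studio holding the right, the workshop must at least compensate total damage at k*: 120 + 218 + 290 = 628.

£628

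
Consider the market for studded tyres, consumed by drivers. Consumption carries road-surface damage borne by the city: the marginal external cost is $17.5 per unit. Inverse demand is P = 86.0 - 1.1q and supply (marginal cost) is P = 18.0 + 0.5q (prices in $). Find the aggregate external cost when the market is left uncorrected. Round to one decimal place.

$743.8

Market equilibrium (private): 18.0 + 0.5q = 86.0 - 1.1q → q_m = 42.5000.
Total external cost = MEC × q_m = 17.5 × 42.5000 = 743.7500.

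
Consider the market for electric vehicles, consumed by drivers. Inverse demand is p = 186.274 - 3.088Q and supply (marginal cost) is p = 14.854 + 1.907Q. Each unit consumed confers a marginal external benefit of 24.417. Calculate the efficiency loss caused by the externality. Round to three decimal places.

DWL = 59.679

Market equilibrium (private): 14.854 + 1.907Q = 186.274 - 3.088Q → Q_m = 34.3183.
Social marginal benefit = demand + MEB = 210.691 - 3.088Q.
Set SMB = MC: 210.691 - 3.088Q = 14.854 + 1.907Q → Q* = 39.2066.
The loss is the area between SMB and MC from Q* to Q_m; with linear curves that's a triangle of height MEB(Q_m).
DWL = ½ × 4.8883 × 24.4170 = 59.6788.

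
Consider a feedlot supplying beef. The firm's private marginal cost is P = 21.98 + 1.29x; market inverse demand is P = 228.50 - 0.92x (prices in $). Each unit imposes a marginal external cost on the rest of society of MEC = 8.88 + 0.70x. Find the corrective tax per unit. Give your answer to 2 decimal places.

tax = $56.42 per unit

Social marginal cost = private MC + MEC = 30.86 + 1.99x.
Set SMC = demand: 30.86 + 1.99x = 228.50 - 0.92x → x* = 67.9175.
The Pigouvian tax equals MEC at x*: 8.88 + 0.70×67.9175 = 56.4223.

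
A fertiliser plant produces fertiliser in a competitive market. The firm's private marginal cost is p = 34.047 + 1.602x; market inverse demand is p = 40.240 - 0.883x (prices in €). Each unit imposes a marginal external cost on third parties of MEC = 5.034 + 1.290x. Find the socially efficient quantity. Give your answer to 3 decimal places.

Social marginal cost = private MC + MEC = 39.081 + 2.892x.
Set SMC = demand: 39.081 + 2.892x = 40.240 - 0.883x → x* = 0.3070.

x* = 0.307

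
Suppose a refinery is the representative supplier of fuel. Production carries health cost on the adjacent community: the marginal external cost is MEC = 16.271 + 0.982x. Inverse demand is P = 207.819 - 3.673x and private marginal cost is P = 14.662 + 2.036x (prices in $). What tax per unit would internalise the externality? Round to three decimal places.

Social marginal cost = private MC + MEC = 30.933 + 3.018x.
Set SMC = demand: 30.933 + 3.018x = 207.819 - 3.673x → x* = 26.4364.
The Pigouvian tax equals MEC at x*: 16.271 + 0.982×26.4364 = 42.2315.

tax = $42.232 per unit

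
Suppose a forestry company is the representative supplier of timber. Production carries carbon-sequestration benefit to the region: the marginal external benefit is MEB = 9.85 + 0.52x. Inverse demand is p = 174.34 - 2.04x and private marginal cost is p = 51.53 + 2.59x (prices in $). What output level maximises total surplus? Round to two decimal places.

Social marginal cost = private MC − MEB = 41.68 + 2.07x.
Set SMC = demand: 41.68 + 2.07x = 174.34 - 2.04x → x* = 32.2774.

x* = 32.28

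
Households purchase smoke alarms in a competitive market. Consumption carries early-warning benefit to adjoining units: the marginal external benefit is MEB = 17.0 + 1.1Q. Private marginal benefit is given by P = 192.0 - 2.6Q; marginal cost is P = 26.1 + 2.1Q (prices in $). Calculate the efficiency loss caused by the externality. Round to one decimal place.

Market equilibrium (private): 26.1 + 2.1Q = 192.0 - 2.6Q → Q_m = 35.2979.
Social marginal benefit = demand + MEB = 209.0 - 1.5Q.
Set SMB = MC: 209.0 - 1.5Q = 26.1 + 2.1Q → Q* = 50.8056.
The welfare-loss triangle has base |Q_m − Q*| and height MEB(Q_m) (the vertical gap between SMB and MC is zero at Q* and MEB at Q_m).
DWL = ½ × 15.5077 × 55.8277 = 432.8796.

DWL = $432.9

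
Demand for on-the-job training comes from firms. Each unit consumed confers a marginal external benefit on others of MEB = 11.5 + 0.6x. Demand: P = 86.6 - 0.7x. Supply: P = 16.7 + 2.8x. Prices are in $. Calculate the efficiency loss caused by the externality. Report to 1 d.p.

DWL = $95.1

Market equilibrium (private): 16.7 + 2.8x = 86.6 - 0.7x → x_m = 19.9714.
Social marginal benefit = demand + MEB = 98.1 - 0.1x.
Set SMB = MC: 98.1 - 0.1x = 16.7 + 2.8x → x* = 28.0690.
Between x* and x_m the wedge SMB − MC runs linearly from 0 to MEB(x_m), so the loss is a triangle.
DWL = ½ × 8.0976 × 23.4829 = 95.0776.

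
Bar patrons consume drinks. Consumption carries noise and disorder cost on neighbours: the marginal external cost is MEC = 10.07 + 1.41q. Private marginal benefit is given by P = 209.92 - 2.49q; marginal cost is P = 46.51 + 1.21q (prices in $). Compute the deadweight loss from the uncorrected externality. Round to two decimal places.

DWL = $512.08

Market equilibrium (private): 46.51 + 1.21q = 209.92 - 2.49q → q_m = 44.1649.
Social marginal benefit = demand − MEC = 199.85 - 3.90q.
Set SMB = MC: 199.85 - 3.90q = 46.51 + 1.21q → q* = 30.0078.
Between q* and q_m the wedge MC − SMB runs linearly from 0 to MEC(q_m), so the loss is a triangle.
DWL = ½ × 14.1571 × 72.3425 = 512.0800.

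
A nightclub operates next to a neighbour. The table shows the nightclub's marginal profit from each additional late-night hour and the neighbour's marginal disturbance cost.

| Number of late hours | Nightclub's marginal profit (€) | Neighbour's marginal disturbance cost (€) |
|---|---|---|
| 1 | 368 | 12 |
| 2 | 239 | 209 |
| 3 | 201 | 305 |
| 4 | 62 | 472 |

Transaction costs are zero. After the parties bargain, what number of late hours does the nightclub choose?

Bargaining reaches the level where marginal profit last exceeds marginal disturbance cost.
That holds through level 2 (239 ≥ 209) but not at 3 (201 < 305).

2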